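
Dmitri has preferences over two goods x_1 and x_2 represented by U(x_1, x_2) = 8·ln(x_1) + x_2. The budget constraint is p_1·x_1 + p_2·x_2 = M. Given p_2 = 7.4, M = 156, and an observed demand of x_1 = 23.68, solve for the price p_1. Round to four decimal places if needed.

p_1 = 2.5

MU_x_1 = 8/x_1, MU_x_2 = 1. Tangency: 8/x_1 = p_1/p_2.
So x_1*(p_1,p_2) = 8·p_2/p_1, independent of income; and x_2* = (M − 8·p_2)/p_2.
Set x_1* = 23.68 in the demand function and solve for p_1: p_1 = 2.5.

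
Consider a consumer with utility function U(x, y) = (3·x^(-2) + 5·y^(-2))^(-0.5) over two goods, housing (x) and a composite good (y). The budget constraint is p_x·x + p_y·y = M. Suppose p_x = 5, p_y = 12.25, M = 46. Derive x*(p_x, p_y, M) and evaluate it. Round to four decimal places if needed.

x* = 2.9163

MU_x ∝ 3·x^(-3), MU_y ∝ 5·y^(-3), so MRS = (3/5)·(y/x)^(3) = p_x/p_y.
Hence y/x = ((5/3)·p_x/p_y)^(1/(3)), i.e. raised to the 1/3 power.
Substitute y = (y/x)·x into the budget: x* = M/(p_x + p_y·(y/x)).
Numerically y/x = 0.879483, so x* = 46/(5 + 12.25·0.879483) = 2.9163.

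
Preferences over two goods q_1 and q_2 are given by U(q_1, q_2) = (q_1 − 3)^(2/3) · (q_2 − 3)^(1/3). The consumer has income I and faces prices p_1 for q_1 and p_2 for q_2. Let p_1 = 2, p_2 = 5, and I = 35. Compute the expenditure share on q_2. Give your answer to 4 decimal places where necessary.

Substituting into the budget: q_1* = 3 + 2/3·(I − 3·p_1 − 3·p_2)/p_1, and q_2* = 3 + 1/3·(…)/p_2.
Discretionary income = 35 − 3·2 − 3·5 = 14; q_1* = 3 + 2/3·14/2 = 7.6667; q_2* = 3 + 1/3·14/5 = 3.9333.
Expenditure on q_2: 5·3.9333 = 19.6667; share = 0.5619.

share on q_2 = 0.5619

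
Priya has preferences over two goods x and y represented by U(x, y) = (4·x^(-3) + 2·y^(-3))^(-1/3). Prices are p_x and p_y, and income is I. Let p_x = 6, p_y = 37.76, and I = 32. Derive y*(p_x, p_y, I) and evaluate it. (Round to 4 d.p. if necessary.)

MRS = MU_x/MU_y = 2·(y/x)^(4). Set equal to p_x/p_y.
Hence y/x = ((1/2)·p_x/p_y)^(1/(4)), i.e. raised to the 0.25 power.
Substitute y = (y/x)·x into the budget: x* = I/(p_x + p_y·(y/x)).
Numerically y/x = 0.530912, so x* = 32/(6 + 37.76·0.530912) = 1.2285 and y* = 0.530912·1.2285 = 0.6522.

y* = 0.6522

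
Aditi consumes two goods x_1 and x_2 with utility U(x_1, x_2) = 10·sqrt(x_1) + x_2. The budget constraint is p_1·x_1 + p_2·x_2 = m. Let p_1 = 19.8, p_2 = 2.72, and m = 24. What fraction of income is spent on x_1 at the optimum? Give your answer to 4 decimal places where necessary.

share on x_1 = 0.3892

Utility is quasi-linear in x_2; the FOC for x_1 is 5/√x_1 = p_1/p_2.
Thus x_1* = (5·p_2/p_1)² — independent of m — with the rest of income spent on x_2.
Plugging in: x_1* = (5·2.72/19.8)² = 0.4718, x_2* = 5.3892.
Expenditure on x_1: 19.8·0.4718 = 9.3414; share = 0.3892.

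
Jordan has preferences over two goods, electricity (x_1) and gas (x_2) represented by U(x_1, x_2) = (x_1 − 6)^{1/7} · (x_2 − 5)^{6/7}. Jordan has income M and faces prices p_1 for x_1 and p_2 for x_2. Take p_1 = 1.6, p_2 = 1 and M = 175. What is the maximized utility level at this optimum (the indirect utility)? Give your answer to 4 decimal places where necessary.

V = 99.5252

Let x_1' = x_1−6, x_2' = x_2−5. MRS = (1/6)·x_2'/x_1' = p_1/p_2.
After buying the subsistence bundle (6, 5), a share 1/7 of the remaining income goes to x_1: x_1* = 6 + 1/7·(M − 6p_1 − 5p_2)/p_1.
Discretionary income = 175 − 6·1.6 − 5·1 = 160.4; x_1* = 6 + 1/7·160.4/1.6 = 20.3214; x_2* = 5 + 6/7·160.4/1 = 142.4857.
Utility at the optimum: U(20.3214, 142.4857) = 99.5252.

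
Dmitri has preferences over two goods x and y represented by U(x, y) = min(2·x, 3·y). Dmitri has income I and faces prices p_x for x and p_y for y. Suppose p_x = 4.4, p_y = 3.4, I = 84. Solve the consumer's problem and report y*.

Leontief preferences: the optimum is at the kink where x/3 = y/2, i.e. y = (2/3)·x.
Budget: p_x·x + p_y·(2/3)·x = I, so (3·p_x + 2·p_y)·x = 3·I.
Demand: x*(p_x,p_y,I) = 3·I/(3·p_x + 2·p_y), y* = 2·I/(3·p_x + 2·p_y).
Here 3·4.4 + 2·3.4 = 20, giving y* = 8.4.

y* = 8.4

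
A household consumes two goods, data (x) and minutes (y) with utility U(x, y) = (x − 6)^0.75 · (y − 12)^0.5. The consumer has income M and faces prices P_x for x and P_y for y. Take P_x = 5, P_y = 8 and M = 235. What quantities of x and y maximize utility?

Let x' = x−6, y' = y−12. MRS = (3/2)·y'/x' = P_x/P_y.
After buying the subsistence bundle (6, 12), a share 0.6 of the remaining income goes to x: x* = 6 + 0.6·(M − 6P_x − 12P_y)/P_x.
Discretionary income = 235 − 6·5 − 12·8 = 109; x* = 6 + 0.6·109/5 = 19.08; y* = 12 + 0.4·109/8 = 17.45.

x* = 19.08, y* = 17.45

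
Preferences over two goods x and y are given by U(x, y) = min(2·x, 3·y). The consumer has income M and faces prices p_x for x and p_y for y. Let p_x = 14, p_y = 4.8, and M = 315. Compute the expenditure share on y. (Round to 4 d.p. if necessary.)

Demand: x*(p_x,p_y,M) = 3·M/(3·p_x + 2·p_y), y* = 2·M/(3·p_x + 2·p_y).
Here 3·14 + 2·4.8 = 51.6, giving x* = 18.314 and y* = 12.2093.
Expenditure on y: 4.8·12.2093 = 58.6047; share = 0.186.

share on y = 0.186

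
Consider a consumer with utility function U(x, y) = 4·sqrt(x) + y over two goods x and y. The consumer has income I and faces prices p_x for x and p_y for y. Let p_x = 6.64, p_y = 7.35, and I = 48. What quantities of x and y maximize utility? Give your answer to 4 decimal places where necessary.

x* = 4.9012, y* = 2.1029

Set MRS = p_x/p_y: 2·x^(−1/2) = p_x/p_y.
Thus x* = (2·p_y/p_x)² — independent of I — with the rest of income spent on y.
Plugging in: x* = (2·7.35/6.64)² = 4.9012, y* = 2.1029.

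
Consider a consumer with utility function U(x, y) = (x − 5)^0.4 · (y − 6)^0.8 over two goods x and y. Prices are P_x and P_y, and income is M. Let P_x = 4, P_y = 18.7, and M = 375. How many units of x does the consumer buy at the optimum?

x* = 25.2333

MRS = (1/2)·(y−6)/(x−5). Tangency with P_x/P_y gives y−6 = 2·(P_x/P_y)·(x−5).
Substituting into the budget: x* = 5 + 1/3·(M − 5·P_x − 6·P_y)/P_x, and y* = 6 + 2/3·(…)/P_y.
Discretionary income = 375 − 5·4 − 6·18.7 = 242.8; x* = 5 + 1/3·242.8/4 = 25.2333.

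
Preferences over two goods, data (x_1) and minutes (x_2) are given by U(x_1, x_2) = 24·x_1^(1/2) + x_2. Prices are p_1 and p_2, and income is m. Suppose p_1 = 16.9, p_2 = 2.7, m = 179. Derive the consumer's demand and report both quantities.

Utility is quasi-linear in x_2; the FOC for x_1 is 12/√x_1 = p_1/p_2.
Solve: √x_1 = 12·p_2/p_1, so x_1*(p_1,p_2) = (12·p_2/p_1)², and x_2* = (m − p_1·x_1*)/p_2.
Plugging in: x_1* = (12·2.7/16.9)² = 3.6755, x_2* = 43.2904.

x_1* = 3.6755, x_2* = 43.2904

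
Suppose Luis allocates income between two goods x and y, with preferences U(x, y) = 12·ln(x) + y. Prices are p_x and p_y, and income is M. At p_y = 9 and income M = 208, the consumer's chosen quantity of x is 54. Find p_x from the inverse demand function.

p_x = 2

MU_x = 12/x, MU_y = 1. Tangency: 12/x = p_x/p_y.
So x*(p_x,p_y) = 12·p_y/p_x, independent of income; and y* = (M − 12·p_y)/p_y.
Set x* = 54 in the demand function and solve for p_x: p_x = 2.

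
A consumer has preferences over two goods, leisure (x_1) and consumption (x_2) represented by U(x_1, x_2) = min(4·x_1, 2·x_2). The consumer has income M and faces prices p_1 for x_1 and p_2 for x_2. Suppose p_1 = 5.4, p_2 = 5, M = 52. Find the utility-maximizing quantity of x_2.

x_2* = 6.7532

Demand: x_1*(p_1,p_2,M) = 2·M/(2·p_1 + 4·p_2), x_2* = 4·M/(2·p_1 + 4·p_2).
Here 2·5.4 + 4·5 = 30.8, giving x_2* = 6.7532.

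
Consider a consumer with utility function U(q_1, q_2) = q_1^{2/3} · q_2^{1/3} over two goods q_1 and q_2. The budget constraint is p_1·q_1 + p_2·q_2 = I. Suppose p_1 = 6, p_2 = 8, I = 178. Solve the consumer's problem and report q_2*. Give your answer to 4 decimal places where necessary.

MU_q_1/MU_q_2 = (2/3·q_2)/(1/3·q_1); tangency sets this equal to p_1/p_2.
So 2/3·p_2·q_2 = 1/3·p_1·q_1; combined with the budget, a share 2/3 of income goes to q_1.
Demand: q_1*(p_1,p_2,I) = 2/3·I/p_1 and q_2* = 1/3·I/p_2.
At p_1=6, p_2=8, I=178: q_2* = 1/3·178/8 = 7.4167.

q_2* = 7.4167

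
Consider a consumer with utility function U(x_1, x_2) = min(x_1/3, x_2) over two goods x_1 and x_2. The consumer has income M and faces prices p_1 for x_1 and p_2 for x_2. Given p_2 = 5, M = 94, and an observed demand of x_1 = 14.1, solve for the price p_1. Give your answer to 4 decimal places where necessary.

With perfect complements, no substitution: consume in ratio x_1:x_2 = 3:1.
Budget: p_1·x_1 + p_2·(1/3)·x_1 = M, so (3·p_1 + p_2)·x_1 = 3·M.
Demand: x_1*(p_1,p_2,M) = 3·M/(3·p_1 + p_2), x_2* = M/(3·p_1 + p_2).
Set x_1* = 14.1 in the demand function and solve for p_1: p_1 = 5.

p_1 = 5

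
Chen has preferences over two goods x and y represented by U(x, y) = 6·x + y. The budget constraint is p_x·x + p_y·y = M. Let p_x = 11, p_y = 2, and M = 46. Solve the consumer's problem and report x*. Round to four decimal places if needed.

x* = 4.1818

Linear utility — the consumer picks whichever good has higher MU/price: 6/11 = 0.5455 vs 1/2 = 0.5.
x gives more utility per dollar, so spend all income on x: x* = M/p_x, y* = 0.
Numerically: x* = 4.1818, y* = 0.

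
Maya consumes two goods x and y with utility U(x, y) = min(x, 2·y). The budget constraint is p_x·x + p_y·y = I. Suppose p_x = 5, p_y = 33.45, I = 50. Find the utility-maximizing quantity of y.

y* = 1.1507

With perfect complements, no substitution: consume in ratio x:y = 2:1.
Budget: p_x·x + p_y·(1/2)·x = I, so (2·p_x + p_y)·x = 2·I.
Demand: x*(p_x,p_y,I) = 2·I/(2·p_x + p_y), y* = I/(2·p_x + p_y).
Here 2·5 + 33.45 = 43.45, giving y* = 1.1507.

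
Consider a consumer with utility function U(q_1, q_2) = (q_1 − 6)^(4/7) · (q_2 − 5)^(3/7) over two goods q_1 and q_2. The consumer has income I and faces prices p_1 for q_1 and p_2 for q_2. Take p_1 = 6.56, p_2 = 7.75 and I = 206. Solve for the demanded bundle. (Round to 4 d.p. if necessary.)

MRS = (4/3)·(q_2−5)/(q_1−6). Tangency with p_1/p_2 gives q_2−5 = (3/4)·(p_1/p_2)·(q_1−6).
After buying the subsistence bundle (6, 5), a share 4/7 of the remaining income goes to q_1: q_1* = 6 + 4/7·(I − 6p_1 − 5p_2)/p_1.
Discretionary income = 206 − 6·6.56 − 5·7.75 = 127.89; q_1* = 6 + 4/7·127.89/6.56 = 17.1402; q_2* = 5 + 3/7·127.89/7.75 = 12.0723.

q_1* = 17.1402, q_2* = 12.0723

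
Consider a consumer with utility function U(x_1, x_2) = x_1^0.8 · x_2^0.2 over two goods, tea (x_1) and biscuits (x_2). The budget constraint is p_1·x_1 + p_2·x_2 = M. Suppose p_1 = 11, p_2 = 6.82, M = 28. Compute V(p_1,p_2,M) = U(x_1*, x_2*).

Tangency: MRS = 4·x_2/x_1 = p_1/p_2.
Rearranging, p_2·x_2 = (1/4)·p_1·x_1. Substituting into the budget gives p_1·x_1·(1 + (1/4)) = M.
Demand: x_1*(p_1,p_2,M) = 0.8·M/p_1 and x_2* = 0.2·M/p_2.
At p_1=11, p_2=6.82, M=28: x_1* = 0.8·28/11 = 2.0364, x_2* = 0.8211.
Utility at the optimum: U(2.0364, 0.8211) = 1.6981.

V = 1.6981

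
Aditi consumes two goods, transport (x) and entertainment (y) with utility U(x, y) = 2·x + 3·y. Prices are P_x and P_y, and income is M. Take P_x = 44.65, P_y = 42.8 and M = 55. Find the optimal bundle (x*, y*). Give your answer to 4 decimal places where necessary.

Linear utility — the consumer picks whichever good has higher MU/price: 2/44.65 = 0.0448 vs 3/42.8 = 0.0701.
y gives more utility per dollar, so spend all income on y: y* = M/P_y, x* = 0.
Numerically: x* = 0, y* = 1.285.

x* = 0, y* = 1.285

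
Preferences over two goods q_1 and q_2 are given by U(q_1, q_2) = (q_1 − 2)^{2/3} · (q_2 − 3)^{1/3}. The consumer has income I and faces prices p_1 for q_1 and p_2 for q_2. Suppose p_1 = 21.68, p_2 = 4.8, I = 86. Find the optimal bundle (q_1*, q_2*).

q_1* = 2.8684, q_2* = 4.9611

This is Cobb-Douglas in (q_1−2, q_2−3): tangency gives 2/3·p_2·(q_2−3) = 1/3·p_1·(q_1−2).
After buying the subsistence bundle (2, 3), a share 2/3 of the remaining income goes to q_1: q_1* = 2 + 2/3·(I − 2p_1 − 3p_2)/p_1.
Discretionary income = 86 − 2·21.68 − 3·4.8 = 28.24; q_1* = 2 + 2/3·28.24/21.68 = 2.8684; q_2* = 3 + 1/3·28.24/4.8 = 4.9611.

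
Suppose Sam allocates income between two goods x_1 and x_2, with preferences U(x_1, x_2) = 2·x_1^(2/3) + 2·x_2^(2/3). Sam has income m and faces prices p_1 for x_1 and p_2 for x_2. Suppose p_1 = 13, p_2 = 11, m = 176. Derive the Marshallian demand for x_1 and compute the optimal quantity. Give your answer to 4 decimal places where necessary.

Substitute x_2 = (x_2/x_1)·x_1 into the budget: x_1* = m/(p_1 + p_2·(x_2/x_1)).
Numerically x_2/x_1 = 1.650639, so x_1* = 176/(13 + 11·1.650639) = 5.6488.

x_1* = 5.6488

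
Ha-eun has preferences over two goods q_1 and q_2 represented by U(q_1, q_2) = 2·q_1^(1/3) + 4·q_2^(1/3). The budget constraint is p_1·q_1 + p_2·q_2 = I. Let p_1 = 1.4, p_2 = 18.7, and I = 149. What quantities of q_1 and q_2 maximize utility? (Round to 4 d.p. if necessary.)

q_1* = 59.9967, q_2* = 3.4762

From the CES first-order condition, (1/2)·(q_2/q_1)^(2/3) = p_1/p_2.
Hence q_2/q_1 = (2·p_1/p_2)^(1/(2/3)), i.e. raised to the 1.5 power.
Substitute q_2 = (q_2/q_1)·q_1 into the budget: q_1* = I/(p_1 + p_2·(q_2/q_1)).
Numerically q_2/q_1 = 0.057939, so q_1* = 149/(1.4 + 18.7·0.057939) = 59.9967 and q_2* = 0.057939·59.9967 = 3.4762.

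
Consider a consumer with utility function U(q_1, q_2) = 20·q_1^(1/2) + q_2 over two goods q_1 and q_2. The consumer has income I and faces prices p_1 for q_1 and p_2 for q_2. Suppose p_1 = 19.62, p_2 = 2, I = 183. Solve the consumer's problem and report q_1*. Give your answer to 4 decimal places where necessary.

MU_q_1 = 10/√q_1, MU_q_2 = 1. Tangency: 10/√q_1 = p_1/p_2.
Thus q_1* = (10·p_2/p_1)² — independent of I — with the rest of income spent on q_2.
Plugging in: q_1* = (10·2/19.62)² = 1.0391.

q_1* = 1.0391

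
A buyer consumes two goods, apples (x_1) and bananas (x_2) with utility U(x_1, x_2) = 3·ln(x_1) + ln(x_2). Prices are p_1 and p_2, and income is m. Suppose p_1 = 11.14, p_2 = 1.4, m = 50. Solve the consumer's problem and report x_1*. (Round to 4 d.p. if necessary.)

Tangency: MRS = 3·x_2/x_1 = p_1/p_2.
Rearranging, p_2·x_2 = (1/3)·p_1·x_1. Substituting into the budget gives p_1·x_1·(1 + (1/3)) = m.
Demand: x_1*(p_1,p_2,m) = 0.75·m/p_1 and x_2* = 0.25·m/p_2.
At p_1=11.14, p_2=1.4, m=50: x_1* = 0.75·50/11.14 = 3.3662.

x_1* = 3.3662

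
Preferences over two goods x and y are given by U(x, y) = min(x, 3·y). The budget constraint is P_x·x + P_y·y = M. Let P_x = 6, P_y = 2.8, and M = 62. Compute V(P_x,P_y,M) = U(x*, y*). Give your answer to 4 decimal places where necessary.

With perfect complements, no substitution: consume in ratio x:y = 3:1.
Budget: P_x·x + P_y·(1/3)·x = M, so (3·P_x + P_y)·x = 3·M.
Demand: x*(P_x,P_y,M) = 3·M/(3·P_x + P_y), y* = M/(3·P_x + P_y).
Here 3·6 + 2.8 = 20.8, giving x* = 8.9423 and y* = 2.9808.
Utility at the optimum: U(8.9423, 2.9808) = 8.9423.

V = 8.9423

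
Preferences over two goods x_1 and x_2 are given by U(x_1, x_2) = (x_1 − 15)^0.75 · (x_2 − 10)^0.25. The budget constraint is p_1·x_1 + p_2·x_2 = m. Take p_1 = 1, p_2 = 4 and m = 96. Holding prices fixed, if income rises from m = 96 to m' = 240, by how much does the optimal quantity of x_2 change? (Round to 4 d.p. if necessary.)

Let x_1' = x_1−15, x_2' = x_2−10. MRS = 3·x_2'/x_1' = p_1/p_2.
Substituting into the budget: x_1* = 15 + 0.75·(m − 15·p_1 − 10·p_2)/p_1, and x_2* = 10 + 0.25·(…)/p_2.
Discretionary income = 96 − 15·1 − 10·4 = 41; x_2* = 10 + 0.25·41/4 = 12.5625.
At m' = 240: x_2* = 21.5625. Change: 21.5625 − 12.5625 = 9.

Δx_2* = 9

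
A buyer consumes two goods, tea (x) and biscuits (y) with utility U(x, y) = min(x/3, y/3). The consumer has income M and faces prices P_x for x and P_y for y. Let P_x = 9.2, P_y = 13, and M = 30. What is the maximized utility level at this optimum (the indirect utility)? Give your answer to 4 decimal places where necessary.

With perfect complements, no substitution: consume in ratio x:y = 3:3.
Budget: P_x·x + P_y·x = M, so (3·P_x + 3·P_y)·x = 3·M.
Demand: x*(P_x,P_y,M) = 3·M/(3·P_x + 3·P_y), y* = 3·M/(3·P_x + 3·P_y).
Here 3·9.2 + 3·13 = 66.6, giving x* = 1.3514 and y* = 1.3514.
Utility at the optimum: U(1.3514, 1.3514) = 0.4505.

V = 0.4505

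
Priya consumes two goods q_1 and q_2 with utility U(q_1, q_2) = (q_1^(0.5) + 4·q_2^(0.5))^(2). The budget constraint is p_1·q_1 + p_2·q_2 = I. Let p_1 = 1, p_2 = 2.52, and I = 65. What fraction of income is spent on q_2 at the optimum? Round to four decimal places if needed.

share on q_2 = 0.8639

MRS = MU_q_1/MU_q_2 = (1/4)·(q_2/q_1)^(0.5). Set equal to p_1/p_2.
Solve for the ratio: q_2/q_1 = [4·p_1/p_2]^(2).
Substitute q_2 = (q_2/q_1)·q_1 into the budget: q_1* = I/(p_1 + p_2·(q_2/q_1)).
Numerically q_2/q_1 = 2.519526, so q_1* = 65/(1 + 2.52·2.519526) = 8.8445 and q_2* = 2.519526·8.8445 = 22.2839.
Expenditure on q_2: 2.52·22.2839 = 56.1555; share = 0.8639.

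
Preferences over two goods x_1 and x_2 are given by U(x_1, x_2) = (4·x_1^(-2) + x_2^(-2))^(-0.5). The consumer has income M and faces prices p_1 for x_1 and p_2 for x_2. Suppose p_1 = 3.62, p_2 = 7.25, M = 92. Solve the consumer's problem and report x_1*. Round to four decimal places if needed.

x_1* = 12.7013

MU_x_1 ∝ 4·x_1^(-3), MU_x_2 ∝ x_2^(-3), so MRS = 4·(x_2/x_1)^(3) = p_1/p_2.
Solve for the ratio: x_2/x_1 = [(1/4)·p_1/p_2]^(1/3).
With the ratio pinned down, the budget gives x_1* = M/(p_1 + p_2·(x_2/x_1)) and x_2* = (x_2/x_1)·x_1*.
Numerically x_2/x_1 = 0.49977, so x_1* = 92/(3.62 + 7.25·0.49977) = 12.7013.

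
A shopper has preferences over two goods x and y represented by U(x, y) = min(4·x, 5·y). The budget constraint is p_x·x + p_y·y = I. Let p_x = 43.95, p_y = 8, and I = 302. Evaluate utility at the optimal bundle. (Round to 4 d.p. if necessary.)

V = 23.9921

Leontief preferences: the optimum is at the kink where x/5 = y/4, i.e. y = (4/5)·x.
Budget: p_x·x + p_y·(4/5)·x = I, so (5·p_x + 4·p_y)·x = 5·I.
Demand: x*(p_x,p_y,I) = 5·I/(5·p_x + 4·p_y), y* = 4·I/(5·p_x + 4·p_y).
Here 5·43.95 + 4·8 = 251.75, giving x* = 5.998 and y* = 4.7984.
Utility at the optimum: U(5.998, 4.7984) = 23.9921.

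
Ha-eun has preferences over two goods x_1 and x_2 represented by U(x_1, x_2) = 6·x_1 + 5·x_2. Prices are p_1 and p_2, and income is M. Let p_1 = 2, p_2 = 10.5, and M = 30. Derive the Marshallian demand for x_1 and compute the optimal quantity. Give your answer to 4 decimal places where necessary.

x_1* = 15

Perfect substitutes: compare marginal utility per dollar. 6/p_1 vs 5/p_2 → 3 vs 0.4762.
x_1 gives more utility per dollar, so spend all income on x_1: x_1* = M/p_1, x_2* = 0.
Numerically: x_1* = 15, x_2* = 0.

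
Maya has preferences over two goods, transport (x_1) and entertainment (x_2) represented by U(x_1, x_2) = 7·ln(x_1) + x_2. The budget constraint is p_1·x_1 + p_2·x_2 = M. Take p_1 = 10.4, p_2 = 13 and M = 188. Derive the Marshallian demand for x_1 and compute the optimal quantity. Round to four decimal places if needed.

x_1* = 8.75

Set MRS = p_1/p_2: (7/x_1)/1 = p_1/p_2.
So x_1*(p_1,p_2) = 7·p_2/p_1, independent of income; and x_2* = (M − 7·p_2)/p_2.
At the given prices: x_1* = 7·13/10.4 = 8.75.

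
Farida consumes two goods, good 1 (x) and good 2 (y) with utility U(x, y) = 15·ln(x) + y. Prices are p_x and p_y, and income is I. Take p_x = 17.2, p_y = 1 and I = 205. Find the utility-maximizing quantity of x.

MU_x = 15/x, MU_y = 1. Tangency: 15/x = p_x/p_y.
So x*(p_x,p_y) = 15·p_y/p_x, independent of income; and y* = (I − 15·p_y)/p_y.
At the given prices: x* = 15·1/17.2 = 0.8721.

x* = 0.8721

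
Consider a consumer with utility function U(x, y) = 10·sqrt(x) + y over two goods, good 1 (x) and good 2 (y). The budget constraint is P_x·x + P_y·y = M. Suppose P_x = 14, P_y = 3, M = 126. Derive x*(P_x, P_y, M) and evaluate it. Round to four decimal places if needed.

x* = 1.148

Set MRS = P_x/P_y: 5·x^(−1/2) = P_x/P_y.
Solve: √x = 5·P_y/P_x, so x*(P_x,P_y) = (5·P_y/P_x)², and y* = (M − P_x·x*)/P_y.
Plugging in: x* = (5·3/14)² = 1.148.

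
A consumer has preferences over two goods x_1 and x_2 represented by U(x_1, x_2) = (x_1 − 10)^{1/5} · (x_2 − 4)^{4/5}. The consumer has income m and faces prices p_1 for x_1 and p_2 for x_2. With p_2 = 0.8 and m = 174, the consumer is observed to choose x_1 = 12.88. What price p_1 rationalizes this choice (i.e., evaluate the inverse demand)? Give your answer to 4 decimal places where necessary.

p_1 = 7

This is Cobb-Douglas in (x_1−10, x_2−4): tangency gives 0.2·p_2·(x_2−4) = 0.8·p_1·(x_1−10).
After buying the subsistence bundle (10, 4), a share 0.2 of the remaining income goes to x_1: x_1* = 10 + 0.2·(m − 10p_1 − 4p_2)/p_1.
Set x_1* = 12.88 in the demand function and solve for p_1: p_1 = 7.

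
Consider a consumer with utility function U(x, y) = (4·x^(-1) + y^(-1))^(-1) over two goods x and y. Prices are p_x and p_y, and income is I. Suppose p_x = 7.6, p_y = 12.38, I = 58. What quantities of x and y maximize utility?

x* = 4.6587, y* = 1.8251

From the CES first-order condition, 4·(y/x)^(2) = p_x/p_y.
Hence y/x = ((1/4)·p_x/p_y)^(1/(2)), i.e. raised to the 0.5 power.
With the ratio pinned down, the budget gives x* = I/(p_x + p_y·(y/x)) and y* = (y/x)·x*.
Numerically y/x = 0.391757, so x* = 58/(7.6 + 12.38·0.391757) = 4.6587 and y* = 0.391757·4.6587 = 1.8251.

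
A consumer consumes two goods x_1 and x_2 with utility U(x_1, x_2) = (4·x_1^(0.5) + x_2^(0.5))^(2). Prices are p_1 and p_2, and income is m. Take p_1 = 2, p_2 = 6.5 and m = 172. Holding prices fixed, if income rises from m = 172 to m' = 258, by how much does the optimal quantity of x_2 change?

Δx_2* = 0.2496

MRS = MU_x_1/MU_x_2 = 4·(x_2/x_1)^(0.5). Set equal to p_1/p_2.
Solve for the ratio: x_2/x_1 = [(1/4)·p_1/p_2]^(2).
With the ratio pinned down, the budget gives x_1* = m/(p_1 + p_2·(x_2/x_1)) and x_2* = (x_2/x_1)·x_1*.
Numerically x_2/x_1 = 0.005917, so x_1* = 172/(2 + 6.5·0.005917) = 84.3774 and x_2* = 0.005917·84.3774 = 0.4993.
At m' = 258: x_2* = 0.7489. Change: 0.7489 − 0.4993 = 0.2496.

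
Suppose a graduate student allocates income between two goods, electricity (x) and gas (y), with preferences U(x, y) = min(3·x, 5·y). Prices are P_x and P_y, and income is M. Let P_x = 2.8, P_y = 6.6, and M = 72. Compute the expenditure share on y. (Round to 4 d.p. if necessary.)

Leontief preferences: the optimum is at the kink where x/5 = y/3, i.e. y = (3/5)·x.
Budget: P_x·x + P_y·(3/5)·x = M, so (5·P_x + 3·P_y)·x = 5·M.
Demand: x*(P_x,P_y,M) = 5·M/(5·P_x + 3·P_y), y* = 3·M/(5·P_x + 3·P_y).
Here 5·2.8 + 3·6.6 = 33.8, giving x* = 10.6509 and y* = 6.3905.
Expenditure on y: 6.6·6.3905 = 42.1775; share = 0.5858.

share on y = 0.5858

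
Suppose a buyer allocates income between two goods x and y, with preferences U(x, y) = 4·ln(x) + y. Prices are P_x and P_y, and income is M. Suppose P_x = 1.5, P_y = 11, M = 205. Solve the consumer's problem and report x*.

x* = 29.3333

MU_x = 4/x, MU_y = 1. Tangency: 4/x = P_x/P_y.
So x*(P_x,P_y) = 4·P_y/P_x, independent of income; and y* = (M − 4·P_y)/P_y.
At the given prices: x* = 4·11/1.5 = 29.3333.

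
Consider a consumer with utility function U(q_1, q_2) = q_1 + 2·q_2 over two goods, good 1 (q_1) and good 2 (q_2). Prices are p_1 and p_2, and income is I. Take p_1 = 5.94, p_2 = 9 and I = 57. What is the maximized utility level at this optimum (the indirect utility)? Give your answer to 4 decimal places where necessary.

Numerically: q_1* = 0, q_2* = 6.3333.
Utility at the optimum: U(0, 6.3333) = 12.6667.

V = 12.6667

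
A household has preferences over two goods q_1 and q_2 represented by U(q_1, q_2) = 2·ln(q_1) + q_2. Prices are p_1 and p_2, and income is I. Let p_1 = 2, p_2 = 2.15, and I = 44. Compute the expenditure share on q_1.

share on q_1 = 0.0977

So q_1*(p_1,p_2) = 2·p_2/p_1, independent of income; and q_2* = (I − 2·p_2)/p_2.
At the given prices: q_1* = 2·2.15/2 = 2.15, and q_2* = 18.4651.
Expenditure on q_1: 2·2.15 = 4.3; share = 0.0977.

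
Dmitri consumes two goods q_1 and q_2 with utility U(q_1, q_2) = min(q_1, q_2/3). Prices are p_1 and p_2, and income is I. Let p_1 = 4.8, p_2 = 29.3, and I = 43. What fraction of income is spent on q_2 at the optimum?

Leontief preferences: the optimum is at the kink where q_1/1 = q_2/3, i.e. q_2 = 3·q_1.
Budget: p_1·q_1 + p_2·3·q_1 = I, so (p_1 + 3·p_2)·q_1 = I.
Demand: q_1*(p_1,p_2,I) = I/(p_1 + 3·p_2), q_2* = 3·I/(p_1 + 3·p_2).
Here 4.8 + 3·29.3 = 92.7, giving q_1* = 0.4639 and q_2* = 1.3916.
Expenditure on q_2: 29.3·1.3916 = 40.7735; share = 0.9482.

share on q_2 = 0.9482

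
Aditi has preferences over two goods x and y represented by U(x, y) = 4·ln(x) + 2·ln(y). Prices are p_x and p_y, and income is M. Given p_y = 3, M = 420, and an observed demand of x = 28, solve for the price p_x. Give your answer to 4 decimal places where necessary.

MU_x/MU_y = (4·y)/(2·x); tangency sets this equal to p_x/p_y.
Rearranging, p_y·y = (1/2)·p_x·x. Substituting into the budget gives p_x·x·(1 + (1/2)) = M.
Demand: x*(p_x,p_y,M) = 2/3·M/p_x and y* = 1/3·M/p_y.
Set x* = 28 in the demand function and solve for p_x: p_x = 10.

p_x = 10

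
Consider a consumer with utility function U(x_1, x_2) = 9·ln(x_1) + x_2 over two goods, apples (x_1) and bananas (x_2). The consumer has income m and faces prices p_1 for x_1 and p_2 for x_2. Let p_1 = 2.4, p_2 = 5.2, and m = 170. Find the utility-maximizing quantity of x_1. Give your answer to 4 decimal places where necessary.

x_1* = 19.5

MU_x_1 = 9/x_1, MU_x_2 = 1. Tangency: 9/x_1 = p_1/p_2.
So x_1*(p_1,p_2) = 9·p_2/p_1, independent of income; and x_2* = (m − 9·p_2)/p_2.
At the given prices: x_1* = 9·5.2/2.4 = 19.5.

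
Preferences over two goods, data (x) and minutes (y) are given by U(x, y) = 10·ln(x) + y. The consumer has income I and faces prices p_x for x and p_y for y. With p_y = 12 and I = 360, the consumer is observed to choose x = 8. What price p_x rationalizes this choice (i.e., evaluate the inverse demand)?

p_x = 15

MU_x = 10/x, MU_y = 1. Tangency: 10/x = p_x/p_y.
So x*(p_x,p_y) = 10·p_y/p_x, independent of income; and y* = (I − 10·p_y)/p_y.
Set x* = 8 in the demand function and solve for p_x: p_x = 15.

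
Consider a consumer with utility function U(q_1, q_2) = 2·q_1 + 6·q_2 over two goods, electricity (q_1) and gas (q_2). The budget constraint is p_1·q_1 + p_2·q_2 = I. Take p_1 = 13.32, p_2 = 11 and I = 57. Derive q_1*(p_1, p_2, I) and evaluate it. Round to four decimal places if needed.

Perfect substitutes: compare marginal utility per dollar. 2/p_1 vs 6/p_2 → 0.1502 vs 0.5455.
q_2 gives more utility per dollar, so spend all income on q_2: q_2* = I/p_2, q_1* = 0.
Numerically: q_1* = 0, q_2* = 5.1818.

q_1* = 0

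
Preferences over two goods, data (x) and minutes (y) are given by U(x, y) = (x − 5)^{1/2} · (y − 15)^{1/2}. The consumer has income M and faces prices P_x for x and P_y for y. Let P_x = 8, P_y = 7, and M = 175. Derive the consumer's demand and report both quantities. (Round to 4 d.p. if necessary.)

This is Cobb-Douglas in (x−5, y−15): tangency gives 0.5·P_y·(y−15) = 0.5·P_x·(x−5).
Substituting into the budget: x* = 5 + 0.5·(M − 5·P_x − 15·P_y)/P_x, and y* = 15 + 0.5·(…)/P_y.
Discretionary income = 175 − 5·8 − 15·7 = 30; x* = 5 + 0.5·30/8 = 6.875; y* = 15 + 0.5·30/7 = 17.1429.

x* = 6.875, y* = 17.1429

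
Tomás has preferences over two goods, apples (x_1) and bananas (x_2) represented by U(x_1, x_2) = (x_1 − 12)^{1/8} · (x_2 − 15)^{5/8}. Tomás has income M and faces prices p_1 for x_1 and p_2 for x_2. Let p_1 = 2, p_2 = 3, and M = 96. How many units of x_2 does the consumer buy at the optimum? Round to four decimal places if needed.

x_2* = 22.5

This is Cobb-Douglas in (x_1−12, x_2−15): tangency gives 0.125·p_2·(x_2−15) = 0.625·p_1·(x_1−12).
Substituting into the budget: x_1* = 12 + 1/6·(M − 12·p_1 − 15·p_2)/p_1, and x_2* = 15 + 5/6·(…)/p_2.
Discretionary income = 96 − 12·2 − 15·3 = 27; x_2* = 15 + 5/6·27/3 = 22.5.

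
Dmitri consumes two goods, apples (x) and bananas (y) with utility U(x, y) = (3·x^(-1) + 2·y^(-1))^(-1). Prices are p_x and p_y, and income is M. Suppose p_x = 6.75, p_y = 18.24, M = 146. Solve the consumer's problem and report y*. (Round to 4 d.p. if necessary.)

With the ratio pinned down, the budget gives x* = M/(p_x + p_y·(y/x)) and y* = (y/x)·x*.
Numerically y/x = 0.4967, so x* = 146/(6.75 + 18.24·0.4967) = 9.2348 and y* = 0.4967·9.2348 = 4.5869.

y* = 4.5869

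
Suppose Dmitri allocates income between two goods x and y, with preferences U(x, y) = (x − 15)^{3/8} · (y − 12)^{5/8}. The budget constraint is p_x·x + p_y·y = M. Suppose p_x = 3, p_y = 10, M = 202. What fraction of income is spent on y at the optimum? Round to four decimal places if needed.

Let x' = x−15, y' = y−12. MRS = (3/5)·y'/x' = p_x/p_y.
After buying the subsistence bundle (15, 12), a share 0.375 of the remaining income goes to x: x* = 15 + 0.375·(M − 15p_x − 12p_y)/p_x.
Discretionary income = 202 − 15·3 − 12·10 = 37; x* = 15 + 0.375·37/3 = 19.625; y* = 12 + 0.625·37/10 = 14.3125.
Expenditure on y: 10·14.3125 = 143.125; share = 0.7085.

share on y = 0.7085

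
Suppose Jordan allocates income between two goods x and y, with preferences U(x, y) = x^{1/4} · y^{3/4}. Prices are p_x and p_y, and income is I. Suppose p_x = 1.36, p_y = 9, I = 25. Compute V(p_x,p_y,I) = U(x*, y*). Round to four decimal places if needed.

Tangency: MRS = (1/3)·y/x = p_x/p_y.
Rearranging, p_y·y = 3·p_x·x. Substituting into the budget gives p_x·x·(1 + 3) = I.
Demand: x*(p_x,p_y,I) = 0.25·I/p_x and y* = 0.75·I/p_y.
At p_x=1.36, p_y=9, I=25: x* = 0.25·25/1.36 = 4.5956, y* = 2.0833.
Utility at the optimum: U(4.5956, 2.0833) = 2.539.

V = 2.539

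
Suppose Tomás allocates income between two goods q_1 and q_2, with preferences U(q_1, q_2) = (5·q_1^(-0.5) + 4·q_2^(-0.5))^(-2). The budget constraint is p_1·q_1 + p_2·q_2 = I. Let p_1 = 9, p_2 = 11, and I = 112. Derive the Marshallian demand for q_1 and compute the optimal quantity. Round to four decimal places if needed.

MU_q_1 ∝ 5·q_1^(-1.5), MU_q_2 ∝ 4·q_2^(-1.5), so MRS = (5/4)·(q_2/q_1)^(1.5) = p_1/p_2.
Hence q_2/q_1 = ((4/5)·p_1/p_2)^(1/(1.5)), i.e. raised to the 2/3 power.
Substitute q_2 = (q_2/q_1)·q_1 into the budget: q_1* = I/(p_1 + p_2·(q_2/q_1)).
Numerically q_2/q_1 = 0.753864, so q_1* = 112/(9 + 11·0.753864) = 6.4768.

q_1* = 6.4768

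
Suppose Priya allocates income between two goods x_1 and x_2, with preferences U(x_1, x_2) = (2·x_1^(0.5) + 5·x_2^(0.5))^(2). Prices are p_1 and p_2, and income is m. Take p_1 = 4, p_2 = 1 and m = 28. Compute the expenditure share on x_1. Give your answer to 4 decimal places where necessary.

Substitute x_2 = (x_2/x_1)·x_1 into the budget: x_1* = m/(p_1 + p_2·(x_2/x_1)).
Numerically x_2/x_1 = 100, so x_1* = 28/(4 + 1·100) = 0.2692 and x_2* = 100·0.2692 = 26.9231.
Expenditure on x_1: 4·0.2692 = 1.0769; share = 0.0385.

share on x_1 = 0.0385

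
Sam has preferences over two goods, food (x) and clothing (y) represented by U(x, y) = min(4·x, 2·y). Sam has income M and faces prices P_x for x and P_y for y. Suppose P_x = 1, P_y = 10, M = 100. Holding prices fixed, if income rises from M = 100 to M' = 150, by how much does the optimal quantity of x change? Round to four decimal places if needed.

Δx* = 2.381

Leontief preferences: the optimum is at the kink where x/2 = y/4, i.e. y = 2·x.
Budget: P_x·x + P_y·2·x = M, so (2·P_x + 4·P_y)·x = 2·M.
Demand: x*(P_x,P_y,M) = 2·M/(2·P_x + 4·P_y), y* = 4·M/(2·P_x + 4·P_y).
Here 2·1 + 4·10 = 42, giving x* = 4.7619.
At M' = 150: x* = 7.1429. Change: 7.1429 − 4.7619 = 2.381.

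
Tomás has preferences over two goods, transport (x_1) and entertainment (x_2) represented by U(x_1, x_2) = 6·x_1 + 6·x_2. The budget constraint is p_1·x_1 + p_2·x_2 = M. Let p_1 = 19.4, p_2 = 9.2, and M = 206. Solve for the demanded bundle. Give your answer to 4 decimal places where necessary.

Linear utility — the consumer picks whichever good has higher MU/price: 6/19.4 = 0.3093 vs 6/9.2 = 0.6522.
x_2 gives more utility per dollar, so spend all income on x_2: x_2* = M/p_2, x_1* = 0.
Numerically: x_1* = 0, x_2* = 22.3913.

x_1* = 0, x_2* = 22.3913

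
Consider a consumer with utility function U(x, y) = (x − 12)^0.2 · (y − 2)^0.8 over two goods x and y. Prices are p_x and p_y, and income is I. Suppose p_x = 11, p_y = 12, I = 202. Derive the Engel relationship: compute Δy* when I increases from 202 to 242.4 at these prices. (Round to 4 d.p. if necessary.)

Δy* = 2.6933

Discretionary income = 202 − 12·11 − 2·12 = 46; y* = 2 + 0.8·46/12 = 5.0667.
At I' = 242.4: y* = 7.76. Change: 7.76 − 5.0667 = 2.6933.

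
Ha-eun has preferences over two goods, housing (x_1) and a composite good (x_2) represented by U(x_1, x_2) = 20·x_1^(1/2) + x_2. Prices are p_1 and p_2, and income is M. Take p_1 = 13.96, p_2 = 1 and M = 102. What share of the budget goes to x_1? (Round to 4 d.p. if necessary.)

share on x_1 = 0.0702

Solve: √x_1 = 10·p_2/p_1, so x_1*(p_1,p_2) = (10·p_2/p_1)², and x_2* = (M − p_1·x_1*)/p_2.
Plugging in: x_1* = (10·1/13.96)² = 0.5131, x_2* = 94.8367.
Expenditure on x_1: 13.96·0.5131 = 7.1633; share = 0.0702.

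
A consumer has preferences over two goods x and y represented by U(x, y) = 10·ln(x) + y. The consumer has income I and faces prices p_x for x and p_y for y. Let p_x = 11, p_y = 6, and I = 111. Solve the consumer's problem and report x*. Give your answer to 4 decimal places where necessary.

MU_x = 10/x, MU_y = 1. Tangency: 10/x = p_x/p_y.
So x*(p_x,p_y) = 10·p_y/p_x, independent of income; and y* = (I − 10·p_y)/p_y.
At the given prices: x* = 10·6/11 = 5.4545.

x* = 5.4545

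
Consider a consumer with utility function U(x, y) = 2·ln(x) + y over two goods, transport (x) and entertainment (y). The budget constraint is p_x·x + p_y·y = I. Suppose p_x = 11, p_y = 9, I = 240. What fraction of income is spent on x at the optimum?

share on x = 0.075

MU_x = 2/x, MU_y = 1. Tangency: 2/x = p_x/p_y.
So x*(p_x,p_y) = 2·p_y/p_x, independent of income; and y* = (I − 2·p_y)/p_y.
At the given prices: x* = 2·9/11 = 1.6364, and y* = 24.6667.
Expenditure on x: 11·1.6364 = 18; share = 0.075.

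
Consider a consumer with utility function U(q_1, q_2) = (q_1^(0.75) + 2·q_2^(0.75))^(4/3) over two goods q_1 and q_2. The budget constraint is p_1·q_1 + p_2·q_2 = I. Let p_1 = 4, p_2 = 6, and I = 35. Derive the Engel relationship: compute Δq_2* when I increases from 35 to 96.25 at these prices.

MRS = MU_q_1/MU_q_2 = (1/2)·(q_2/q_1)^(0.25). Set equal to p_1/p_2.
Hence q_2/q_1 = (2·p_1/p_2)^(1/(0.25)), i.e. raised to the 4 power.
Substitute q_2 = (q_2/q_1)·q_1 into the budget: q_1* = I/(p_1 + p_2·(q_2/q_1)).
Numerically q_2/q_1 = 3.160494, so q_1* = 35/(4 + 6·3.160494) = 1.5242 and q_2* = 3.160494·1.5242 = 4.8172.
At I' = 96.25: q_2* = 13.2473. Change: 13.2473 − 4.8172 = 8.4301.

Δq_2* = 8.4301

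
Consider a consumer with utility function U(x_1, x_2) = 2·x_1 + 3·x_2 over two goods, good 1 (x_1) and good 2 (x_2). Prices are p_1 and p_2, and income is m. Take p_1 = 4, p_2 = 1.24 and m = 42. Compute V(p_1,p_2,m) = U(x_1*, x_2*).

Linear utility — the consumer picks whichever good has higher MU/price: 2/4 = 0.5 vs 3/1.24 = 2.4194.
x_2 gives more utility per dollar, so spend all income on x_2: x_2* = m/p_2, x_1* = 0.
Numerically: x_1* = 0, x_2* = 33.871.
Utility at the optimum: U(0, 33.871) = 101.6129.

V = 101.6129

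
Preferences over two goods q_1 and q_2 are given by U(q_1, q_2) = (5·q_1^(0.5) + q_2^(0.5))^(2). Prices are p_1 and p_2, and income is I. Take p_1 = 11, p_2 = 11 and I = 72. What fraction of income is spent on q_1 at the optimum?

From the CES first-order condition, 5·(q_2/q_1)^(0.5) = p_1/p_2.
Hence q_2/q_1 = ((1/5)·p_1/p_2)^(1/(0.5)), i.e. raised to the 2 power.
Substitute q_2 = (q_2/q_1)·q_1 into the budget: q_1* = I/(p_1 + p_2·(q_2/q_1)).
Numerically q_2/q_1 = 0.04, so q_1* = 72/(11 + 11·0.04) = 6.2937 and q_2* = 0.04·6.2937 = 0.2517.
Expenditure on q_1: 11·6.2937 = 69.2308; share = 0.9615.

share on q_1 = 0.9615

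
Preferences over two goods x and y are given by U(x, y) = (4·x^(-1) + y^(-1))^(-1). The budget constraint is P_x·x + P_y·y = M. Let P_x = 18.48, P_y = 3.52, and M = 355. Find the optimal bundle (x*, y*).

MU_x ∝ 4·x^(-2), MU_y ∝ y^(-2), so MRS = 4·(y/x)^(2) = P_x/P_y.
Hence y/x = ((1/4)·P_x/P_y)^(1/(2)), i.e. raised to the 0.5 power.
Substitute y = (y/x)·x into the budget: x* = M/(P_x + P_y·(y/x)).
Numerically y/x = 1.145644, so x* = 355/(18.48 + 3.52·1.145644) = 15.7689 and y* = 1.145644·15.7689 = 18.0655.

x* = 15.7689, y* = 18.0655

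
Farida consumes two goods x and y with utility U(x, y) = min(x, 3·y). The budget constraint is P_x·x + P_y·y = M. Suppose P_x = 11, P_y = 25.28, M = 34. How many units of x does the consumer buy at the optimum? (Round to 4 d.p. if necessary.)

Demand: x*(P_x,P_y,M) = 3·M/(3·P_x + P_y), y* = M/(3·P_x + P_y).
Here 3·11 + 25.28 = 58.28, giving x* = 1.7502.

x* = 1.7502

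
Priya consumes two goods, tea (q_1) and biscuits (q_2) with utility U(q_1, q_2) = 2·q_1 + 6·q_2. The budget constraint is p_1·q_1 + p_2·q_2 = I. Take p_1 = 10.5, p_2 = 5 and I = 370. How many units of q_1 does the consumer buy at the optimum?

q_1* = 0

Perfect substitutes: compare marginal utility per dollar. 2/p_1 vs 6/p_2 → 0.1905 vs 1.2.
q_2 gives more utility per dollar, so spend all income on q_2: q_2* = I/p_2, q_1* = 0.
Numerically: q_1* = 0, q_2* = 74.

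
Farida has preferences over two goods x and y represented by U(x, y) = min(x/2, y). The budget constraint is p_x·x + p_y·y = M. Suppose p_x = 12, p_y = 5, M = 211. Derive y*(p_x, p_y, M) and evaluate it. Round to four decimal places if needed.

Leontief preferences: the optimum is at the kink where x/2 = y/1, i.e. y = (1/2)·x.
Budget: p_x·x + p_y·(1/2)·x = M, so (2·p_x + p_y)·x = 2·M.
Demand: x*(p_x,p_y,M) = 2·M/(2·p_x + p_y), y* = M/(2·p_x + p_y).
Here 2·12 + 5 = 29, giving y* = 7.2759.

y* = 7.2759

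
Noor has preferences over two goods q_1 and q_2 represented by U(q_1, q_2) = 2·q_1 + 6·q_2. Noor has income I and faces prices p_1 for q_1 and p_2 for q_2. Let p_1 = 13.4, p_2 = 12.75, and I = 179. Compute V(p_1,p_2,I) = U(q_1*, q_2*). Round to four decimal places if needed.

Numerically: q_1* = 0, q_2* = 14.0392.
Utility at the optimum: U(0, 14.0392) = 84.2353.

V = 84.2353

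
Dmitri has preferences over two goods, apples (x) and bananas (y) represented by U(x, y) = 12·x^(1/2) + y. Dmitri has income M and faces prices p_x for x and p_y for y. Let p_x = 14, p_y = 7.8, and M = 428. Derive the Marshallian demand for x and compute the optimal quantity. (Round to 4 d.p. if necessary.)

MU_x = 6/√x, MU_y = 1. Tangency: 6/√x = p_x/p_y.
Solve: √x = 6·p_y/p_x, so x*(p_x,p_y) = (6·p_y/p_x)², and y* = (M − p_x·x*)/p_y.
Plugging in: x* = (6·7.8/14)² = 11.1747.

x* = 11.1747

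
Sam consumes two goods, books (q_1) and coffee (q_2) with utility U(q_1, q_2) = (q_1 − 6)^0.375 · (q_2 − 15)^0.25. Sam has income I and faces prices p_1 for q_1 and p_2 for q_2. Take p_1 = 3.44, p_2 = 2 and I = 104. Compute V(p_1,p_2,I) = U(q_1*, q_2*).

V = 4.1722

This is Cobb-Douglas in (q_1−6, q_2−15): tangency gives 0.375·p_2·(q_2−15) = 0.25·p_1·(q_1−6).
After buying the subsistence bundle (6, 15), a share 0.6 of the remaining income goes to q_1: q_1* = 6 + 0.6·(I − 6p_1 − 15p_2)/p_1.
Discretionary income = 104 − 6·3.44 − 15·2 = 53.36; q_1* = 6 + 0.6·53.36/3.44 = 15.307; q_2* = 15 + 0.4·53.36/2 = 25.672.
Utility at the optimum: U(15.307, 25.672) = 4.1722.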